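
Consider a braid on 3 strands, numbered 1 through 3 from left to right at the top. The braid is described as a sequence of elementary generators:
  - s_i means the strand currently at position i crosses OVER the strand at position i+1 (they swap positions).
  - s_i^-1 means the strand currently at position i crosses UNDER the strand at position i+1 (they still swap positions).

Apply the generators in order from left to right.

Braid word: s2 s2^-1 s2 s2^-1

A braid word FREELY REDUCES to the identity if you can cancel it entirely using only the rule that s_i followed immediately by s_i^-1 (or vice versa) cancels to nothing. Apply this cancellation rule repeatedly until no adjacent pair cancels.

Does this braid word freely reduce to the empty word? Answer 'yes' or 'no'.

Gen 1 (s2): push. Stack: [s2]
Gen 2 (s2^-1): cancels prior s2. Stack: []
Gen 3 (s2): push. Stack: [s2]
Gen 4 (s2^-1): cancels prior s2. Stack: []
Reduced word: (empty)

Answer: yes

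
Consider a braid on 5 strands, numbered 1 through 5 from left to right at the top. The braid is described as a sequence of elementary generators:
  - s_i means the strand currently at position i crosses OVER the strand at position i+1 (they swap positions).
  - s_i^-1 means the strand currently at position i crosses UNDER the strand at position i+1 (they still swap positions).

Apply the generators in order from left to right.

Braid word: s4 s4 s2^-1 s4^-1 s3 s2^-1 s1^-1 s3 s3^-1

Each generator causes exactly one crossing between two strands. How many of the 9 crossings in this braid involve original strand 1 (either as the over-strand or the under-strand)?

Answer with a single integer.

Gen 1: crossing 4x5. Involves strand 1? no. Count so far: 0
Gen 2: crossing 5x4. Involves strand 1? no. Count so far: 0
Gen 3: crossing 2x3. Involves strand 1? no. Count so far: 0
Gen 4: crossing 4x5. Involves strand 1? no. Count so far: 0
Gen 5: crossing 2x5. Involves strand 1? no. Count so far: 0
Gen 6: crossing 3x5. Involves strand 1? no. Count so far: 0
Gen 7: crossing 1x5. Involves strand 1? yes. Count so far: 1
Gen 8: crossing 3x2. Involves strand 1? no. Count so far: 1
Gen 9: crossing 2x3. Involves strand 1? no. Count so far: 1

Answer: 1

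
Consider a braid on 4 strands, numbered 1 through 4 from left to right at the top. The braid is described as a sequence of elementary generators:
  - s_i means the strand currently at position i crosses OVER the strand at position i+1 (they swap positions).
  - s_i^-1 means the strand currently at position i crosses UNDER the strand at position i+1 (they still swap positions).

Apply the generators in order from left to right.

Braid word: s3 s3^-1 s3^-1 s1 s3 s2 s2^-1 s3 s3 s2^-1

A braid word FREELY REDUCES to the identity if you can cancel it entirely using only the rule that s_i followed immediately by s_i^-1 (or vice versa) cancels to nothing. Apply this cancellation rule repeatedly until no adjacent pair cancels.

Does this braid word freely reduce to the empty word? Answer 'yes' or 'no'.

Answer: no

Derivation:
Gen 1 (s3): push. Stack: [s3]
Gen 2 (s3^-1): cancels prior s3. Stack: []
Gen 3 (s3^-1): push. Stack: [s3^-1]
Gen 4 (s1): push. Stack: [s3^-1 s1]
Gen 5 (s3): push. Stack: [s3^-1 s1 s3]
Gen 6 (s2): push. Stack: [s3^-1 s1 s3 s2]
Gen 7 (s2^-1): cancels prior s2. Stack: [s3^-1 s1 s3]
Gen 8 (s3): push. Stack: [s3^-1 s1 s3 s3]
Gen 9 (s3): push. Stack: [s3^-1 s1 s3 s3 s3]
Gen 10 (s2^-1): push. Stack: [s3^-1 s1 s3 s3 s3 s2^-1]
Reduced word: s3^-1 s1 s3 s3 s3 s2^-1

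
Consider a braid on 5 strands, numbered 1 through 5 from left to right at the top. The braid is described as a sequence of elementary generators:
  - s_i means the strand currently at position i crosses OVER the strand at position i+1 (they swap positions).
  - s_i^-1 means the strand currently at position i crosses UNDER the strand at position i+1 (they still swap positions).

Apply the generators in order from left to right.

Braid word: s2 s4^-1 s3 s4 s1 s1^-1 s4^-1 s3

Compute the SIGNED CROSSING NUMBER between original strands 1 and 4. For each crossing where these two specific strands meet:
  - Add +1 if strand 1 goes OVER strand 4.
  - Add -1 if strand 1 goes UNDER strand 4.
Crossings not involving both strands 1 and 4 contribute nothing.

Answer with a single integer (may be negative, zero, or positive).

Answer: 0

Derivation:
Gen 1: crossing 2x3. Both 1&4? no. Sum: 0
Gen 2: crossing 4x5. Both 1&4? no. Sum: 0
Gen 3: crossing 2x5. Both 1&4? no. Sum: 0
Gen 4: crossing 2x4. Both 1&4? no. Sum: 0
Gen 5: crossing 1x3. Both 1&4? no. Sum: 0
Gen 6: crossing 3x1. Both 1&4? no. Sum: 0
Gen 7: crossing 4x2. Both 1&4? no. Sum: 0
Gen 8: crossing 5x2. Both 1&4? no. Sum: 0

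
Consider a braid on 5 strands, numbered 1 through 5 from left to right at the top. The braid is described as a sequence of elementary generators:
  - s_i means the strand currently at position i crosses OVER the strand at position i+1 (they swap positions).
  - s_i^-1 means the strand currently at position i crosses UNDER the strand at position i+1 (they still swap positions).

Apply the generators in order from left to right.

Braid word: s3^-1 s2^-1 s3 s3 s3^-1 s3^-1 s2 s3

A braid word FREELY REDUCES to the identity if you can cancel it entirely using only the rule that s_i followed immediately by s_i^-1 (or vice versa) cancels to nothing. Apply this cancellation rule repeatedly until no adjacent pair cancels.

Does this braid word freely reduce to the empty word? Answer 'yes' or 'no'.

Gen 1 (s3^-1): push. Stack: [s3^-1]
Gen 2 (s2^-1): push. Stack: [s3^-1 s2^-1]
Gen 3 (s3): push. Stack: [s3^-1 s2^-1 s3]
Gen 4 (s3): push. Stack: [s3^-1 s2^-1 s3 s3]
Gen 5 (s3^-1): cancels prior s3. Stack: [s3^-1 s2^-1 s3]
Gen 6 (s3^-1): cancels prior s3. Stack: [s3^-1 s2^-1]
Gen 7 (s2): cancels prior s2^-1. Stack: [s3^-1]
Gen 8 (s3): cancels prior s3^-1. Stack: []
Reduced word: (empty)

Answer: yes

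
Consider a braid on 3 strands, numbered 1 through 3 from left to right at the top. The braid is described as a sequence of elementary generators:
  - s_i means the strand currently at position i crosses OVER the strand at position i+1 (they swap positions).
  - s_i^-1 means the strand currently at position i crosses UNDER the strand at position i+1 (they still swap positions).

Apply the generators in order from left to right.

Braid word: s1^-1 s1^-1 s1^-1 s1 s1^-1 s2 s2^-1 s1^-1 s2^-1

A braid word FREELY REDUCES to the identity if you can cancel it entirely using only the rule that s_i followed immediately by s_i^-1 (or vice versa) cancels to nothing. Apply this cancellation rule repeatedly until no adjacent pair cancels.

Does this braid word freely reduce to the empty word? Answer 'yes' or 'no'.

Answer: no

Derivation:
Gen 1 (s1^-1): push. Stack: [s1^-1]
Gen 2 (s1^-1): push. Stack: [s1^-1 s1^-1]
Gen 3 (s1^-1): push. Stack: [s1^-1 s1^-1 s1^-1]
Gen 4 (s1): cancels prior s1^-1. Stack: [s1^-1 s1^-1]
Gen 5 (s1^-1): push. Stack: [s1^-1 s1^-1 s1^-1]
Gen 6 (s2): push. Stack: [s1^-1 s1^-1 s1^-1 s2]
Gen 7 (s2^-1): cancels prior s2. Stack: [s1^-1 s1^-1 s1^-1]
Gen 8 (s1^-1): push. Stack: [s1^-1 s1^-1 s1^-1 s1^-1]
Gen 9 (s2^-1): push. Stack: [s1^-1 s1^-1 s1^-1 s1^-1 s2^-1]
Reduced word: s1^-1 s1^-1 s1^-1 s1^-1 s2^-1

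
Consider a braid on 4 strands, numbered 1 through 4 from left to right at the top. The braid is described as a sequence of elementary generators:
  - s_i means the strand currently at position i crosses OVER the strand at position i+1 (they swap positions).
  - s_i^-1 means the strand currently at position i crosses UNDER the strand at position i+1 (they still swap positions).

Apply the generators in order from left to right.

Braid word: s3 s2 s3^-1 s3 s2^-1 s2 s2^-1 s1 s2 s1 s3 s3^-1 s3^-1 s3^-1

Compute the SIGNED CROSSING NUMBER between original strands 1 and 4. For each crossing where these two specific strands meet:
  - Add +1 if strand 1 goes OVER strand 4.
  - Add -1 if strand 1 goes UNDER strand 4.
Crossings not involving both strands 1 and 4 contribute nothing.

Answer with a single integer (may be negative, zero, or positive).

Answer: 1

Derivation:
Gen 1: crossing 3x4. Both 1&4? no. Sum: 0
Gen 2: crossing 2x4. Both 1&4? no. Sum: 0
Gen 3: crossing 2x3. Both 1&4? no. Sum: 0
Gen 4: crossing 3x2. Both 1&4? no. Sum: 0
Gen 5: crossing 4x2. Both 1&4? no. Sum: 0
Gen 6: crossing 2x4. Both 1&4? no. Sum: 0
Gen 7: crossing 4x2. Both 1&4? no. Sum: 0
Gen 8: crossing 1x2. Both 1&4? no. Sum: 0
Gen 9: 1 over 4. Both 1&4? yes. Contrib: +1. Sum: 1
Gen 10: crossing 2x4. Both 1&4? no. Sum: 1
Gen 11: crossing 1x3. Both 1&4? no. Sum: 1
Gen 12: crossing 3x1. Both 1&4? no. Sum: 1
Gen 13: crossing 1x3. Both 1&4? no. Sum: 1
Gen 14: crossing 3x1. Both 1&4? no. Sum: 1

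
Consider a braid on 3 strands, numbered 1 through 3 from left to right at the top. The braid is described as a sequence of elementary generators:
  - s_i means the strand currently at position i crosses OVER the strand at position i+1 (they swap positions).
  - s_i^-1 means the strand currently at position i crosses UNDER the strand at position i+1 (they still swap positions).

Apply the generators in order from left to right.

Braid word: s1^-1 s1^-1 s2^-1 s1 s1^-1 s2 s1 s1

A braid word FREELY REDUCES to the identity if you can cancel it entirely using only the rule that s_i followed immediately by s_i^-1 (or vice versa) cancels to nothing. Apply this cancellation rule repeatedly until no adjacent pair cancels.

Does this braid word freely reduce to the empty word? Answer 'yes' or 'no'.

Answer: yes

Derivation:
Gen 1 (s1^-1): push. Stack: [s1^-1]
Gen 2 (s1^-1): push. Stack: [s1^-1 s1^-1]
Gen 3 (s2^-1): push. Stack: [s1^-1 s1^-1 s2^-1]
Gen 4 (s1): push. Stack: [s1^-1 s1^-1 s2^-1 s1]
Gen 5 (s1^-1): cancels prior s1. Stack: [s1^-1 s1^-1 s2^-1]
Gen 6 (s2): cancels prior s2^-1. Stack: [s1^-1 s1^-1]
Gen 7 (s1): cancels prior s1^-1. Stack: [s1^-1]
Gen 8 (s1): cancels prior s1^-1. Stack: []
Reduced word: (empty)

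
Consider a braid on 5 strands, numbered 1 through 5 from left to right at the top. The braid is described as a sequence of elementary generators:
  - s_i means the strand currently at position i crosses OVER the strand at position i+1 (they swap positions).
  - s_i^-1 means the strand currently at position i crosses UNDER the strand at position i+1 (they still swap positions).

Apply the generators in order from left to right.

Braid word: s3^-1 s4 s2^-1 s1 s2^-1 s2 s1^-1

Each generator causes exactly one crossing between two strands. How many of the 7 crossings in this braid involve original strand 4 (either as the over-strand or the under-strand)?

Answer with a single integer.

Answer: 4

Derivation:
Gen 1: crossing 3x4. Involves strand 4? yes. Count so far: 1
Gen 2: crossing 3x5. Involves strand 4? no. Count so far: 1
Gen 3: crossing 2x4. Involves strand 4? yes. Count so far: 2
Gen 4: crossing 1x4. Involves strand 4? yes. Count so far: 3
Gen 5: crossing 1x2. Involves strand 4? no. Count so far: 3
Gen 6: crossing 2x1. Involves strand 4? no. Count so far: 3
Gen 7: crossing 4x1. Involves strand 4? yes. Count so far: 4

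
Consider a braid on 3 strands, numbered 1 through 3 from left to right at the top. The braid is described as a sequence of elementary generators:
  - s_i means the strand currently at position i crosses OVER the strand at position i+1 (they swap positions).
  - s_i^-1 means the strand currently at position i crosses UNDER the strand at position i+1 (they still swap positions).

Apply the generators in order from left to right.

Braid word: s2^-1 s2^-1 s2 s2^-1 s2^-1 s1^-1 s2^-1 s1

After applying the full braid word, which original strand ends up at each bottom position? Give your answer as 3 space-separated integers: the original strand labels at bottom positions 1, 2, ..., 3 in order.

Answer: 2 3 1

Derivation:
Gen 1 (s2^-1): strand 2 crosses under strand 3. Perm now: [1 3 2]
Gen 2 (s2^-1): strand 3 crosses under strand 2. Perm now: [1 2 3]
Gen 3 (s2): strand 2 crosses over strand 3. Perm now: [1 3 2]
Gen 4 (s2^-1): strand 3 crosses under strand 2. Perm now: [1 2 3]
Gen 5 (s2^-1): strand 2 crosses under strand 3. Perm now: [1 3 2]
Gen 6 (s1^-1): strand 1 crosses under strand 3. Perm now: [3 1 2]
Gen 7 (s2^-1): strand 1 crosses under strand 2. Perm now: [3 2 1]
Gen 8 (s1): strand 3 crosses over strand 2. Perm now: [2 3 1]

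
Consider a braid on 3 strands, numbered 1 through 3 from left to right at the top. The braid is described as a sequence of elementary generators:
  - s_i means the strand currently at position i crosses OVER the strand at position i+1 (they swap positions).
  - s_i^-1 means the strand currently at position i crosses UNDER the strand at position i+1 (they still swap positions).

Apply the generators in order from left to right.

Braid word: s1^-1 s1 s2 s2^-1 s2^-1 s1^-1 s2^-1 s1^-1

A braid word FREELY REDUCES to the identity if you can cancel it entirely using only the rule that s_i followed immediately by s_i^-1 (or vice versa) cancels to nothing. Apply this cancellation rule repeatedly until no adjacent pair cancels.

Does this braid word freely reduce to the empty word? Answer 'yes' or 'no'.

Answer: no

Derivation:
Gen 1 (s1^-1): push. Stack: [s1^-1]
Gen 2 (s1): cancels prior s1^-1. Stack: []
Gen 3 (s2): push. Stack: [s2]
Gen 4 (s2^-1): cancels prior s2. Stack: []
Gen 5 (s2^-1): push. Stack: [s2^-1]
Gen 6 (s1^-1): push. Stack: [s2^-1 s1^-1]
Gen 7 (s2^-1): push. Stack: [s2^-1 s1^-1 s2^-1]
Gen 8 (s1^-1): push. Stack: [s2^-1 s1^-1 s2^-1 s1^-1]
Reduced word: s2^-1 s1^-1 s2^-1 s1^-1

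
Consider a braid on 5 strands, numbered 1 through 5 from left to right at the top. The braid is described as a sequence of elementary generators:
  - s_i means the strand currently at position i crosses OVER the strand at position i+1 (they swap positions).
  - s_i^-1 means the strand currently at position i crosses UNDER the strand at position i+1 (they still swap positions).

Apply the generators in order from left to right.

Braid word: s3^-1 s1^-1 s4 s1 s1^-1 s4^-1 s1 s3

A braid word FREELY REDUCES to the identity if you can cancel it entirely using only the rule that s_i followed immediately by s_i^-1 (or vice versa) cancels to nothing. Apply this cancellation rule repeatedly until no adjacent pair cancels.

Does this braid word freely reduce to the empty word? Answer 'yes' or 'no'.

Answer: yes

Derivation:
Gen 1 (s3^-1): push. Stack: [s3^-1]
Gen 2 (s1^-1): push. Stack: [s3^-1 s1^-1]
Gen 3 (s4): push. Stack: [s3^-1 s1^-1 s4]
Gen 4 (s1): push. Stack: [s3^-1 s1^-1 s4 s1]
Gen 5 (s1^-1): cancels prior s1. Stack: [s3^-1 s1^-1 s4]
Gen 6 (s4^-1): cancels prior s4. Stack: [s3^-1 s1^-1]
Gen 7 (s1): cancels prior s1^-1. Stack: [s3^-1]
Gen 8 (s3): cancels prior s3^-1. Stack: []
Reduced word: (empty)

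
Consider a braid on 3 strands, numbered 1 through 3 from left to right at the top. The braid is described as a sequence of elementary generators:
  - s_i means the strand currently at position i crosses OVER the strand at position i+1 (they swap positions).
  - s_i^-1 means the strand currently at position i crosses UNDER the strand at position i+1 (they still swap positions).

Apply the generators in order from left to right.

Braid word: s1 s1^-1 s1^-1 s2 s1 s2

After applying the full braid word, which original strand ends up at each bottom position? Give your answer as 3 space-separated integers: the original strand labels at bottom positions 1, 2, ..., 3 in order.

Gen 1 (s1): strand 1 crosses over strand 2. Perm now: [2 1 3]
Gen 2 (s1^-1): strand 2 crosses under strand 1. Perm now: [1 2 3]
Gen 3 (s1^-1): strand 1 crosses under strand 2. Perm now: [2 1 3]
Gen 4 (s2): strand 1 crosses over strand 3. Perm now: [2 3 1]
Gen 5 (s1): strand 2 crosses over strand 3. Perm now: [3 2 1]
Gen 6 (s2): strand 2 crosses over strand 1. Perm now: [3 1 2]

Answer: 3 1 2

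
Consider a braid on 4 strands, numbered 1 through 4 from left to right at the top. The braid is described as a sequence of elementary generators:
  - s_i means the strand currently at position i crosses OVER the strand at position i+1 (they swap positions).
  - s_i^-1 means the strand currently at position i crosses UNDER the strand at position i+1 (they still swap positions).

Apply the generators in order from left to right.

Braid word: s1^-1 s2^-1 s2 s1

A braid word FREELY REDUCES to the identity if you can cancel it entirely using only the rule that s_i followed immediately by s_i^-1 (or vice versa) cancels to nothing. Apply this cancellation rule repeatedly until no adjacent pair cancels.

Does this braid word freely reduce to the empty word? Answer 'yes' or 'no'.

Gen 1 (s1^-1): push. Stack: [s1^-1]
Gen 2 (s2^-1): push. Stack: [s1^-1 s2^-1]
Gen 3 (s2): cancels prior s2^-1. Stack: [s1^-1]
Gen 4 (s1): cancels prior s1^-1. Stack: []
Reduced word: (empty)

Answer: yes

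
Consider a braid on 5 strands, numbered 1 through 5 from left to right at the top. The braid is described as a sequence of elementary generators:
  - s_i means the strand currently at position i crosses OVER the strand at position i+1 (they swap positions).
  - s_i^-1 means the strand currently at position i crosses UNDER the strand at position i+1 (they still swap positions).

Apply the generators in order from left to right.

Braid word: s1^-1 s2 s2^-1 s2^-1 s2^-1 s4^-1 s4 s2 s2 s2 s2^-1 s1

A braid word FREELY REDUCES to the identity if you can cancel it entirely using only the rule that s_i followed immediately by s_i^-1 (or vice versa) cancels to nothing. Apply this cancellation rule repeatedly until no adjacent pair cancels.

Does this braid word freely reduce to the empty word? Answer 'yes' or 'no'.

Answer: yes

Derivation:
Gen 1 (s1^-1): push. Stack: [s1^-1]
Gen 2 (s2): push. Stack: [s1^-1 s2]
Gen 3 (s2^-1): cancels prior s2. Stack: [s1^-1]
Gen 4 (s2^-1): push. Stack: [s1^-1 s2^-1]
Gen 5 (s2^-1): push. Stack: [s1^-1 s2^-1 s2^-1]
Gen 6 (s4^-1): push. Stack: [s1^-1 s2^-1 s2^-1 s4^-1]
Gen 7 (s4): cancels prior s4^-1. Stack: [s1^-1 s2^-1 s2^-1]
Gen 8 (s2): cancels prior s2^-1. Stack: [s1^-1 s2^-1]
Gen 9 (s2): cancels prior s2^-1. Stack: [s1^-1]
Gen 10 (s2): push. Stack: [s1^-1 s2]
Gen 11 (s2^-1): cancels prior s2. Stack: [s1^-1]
Gen 12 (s1): cancels prior s1^-1. Stack: []
Reduced word: (empty)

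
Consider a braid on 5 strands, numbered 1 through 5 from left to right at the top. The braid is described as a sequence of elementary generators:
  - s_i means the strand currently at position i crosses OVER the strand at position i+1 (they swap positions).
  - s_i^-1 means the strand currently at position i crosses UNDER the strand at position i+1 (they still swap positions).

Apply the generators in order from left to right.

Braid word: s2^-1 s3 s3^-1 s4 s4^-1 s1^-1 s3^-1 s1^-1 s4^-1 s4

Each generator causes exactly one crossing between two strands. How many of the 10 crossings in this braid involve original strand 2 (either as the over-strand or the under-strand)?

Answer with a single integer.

Gen 1: crossing 2x3. Involves strand 2? yes. Count so far: 1
Gen 2: crossing 2x4. Involves strand 2? yes. Count so far: 2
Gen 3: crossing 4x2. Involves strand 2? yes. Count so far: 3
Gen 4: crossing 4x5. Involves strand 2? no. Count so far: 3
Gen 5: crossing 5x4. Involves strand 2? no. Count so far: 3
Gen 6: crossing 1x3. Involves strand 2? no. Count so far: 3
Gen 7: crossing 2x4. Involves strand 2? yes. Count so far: 4
Gen 8: crossing 3x1. Involves strand 2? no. Count so far: 4
Gen 9: crossing 2x5. Involves strand 2? yes. Count so far: 5
Gen 10: crossing 5x2. Involves strand 2? yes. Count so far: 6

Answer: 6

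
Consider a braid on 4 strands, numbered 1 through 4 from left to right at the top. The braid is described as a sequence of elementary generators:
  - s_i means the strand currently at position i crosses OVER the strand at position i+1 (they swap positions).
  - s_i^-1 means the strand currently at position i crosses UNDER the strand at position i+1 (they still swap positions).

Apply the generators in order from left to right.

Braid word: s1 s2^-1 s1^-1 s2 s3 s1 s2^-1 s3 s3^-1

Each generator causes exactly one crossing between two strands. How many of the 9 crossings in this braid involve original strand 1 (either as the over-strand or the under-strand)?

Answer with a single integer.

Answer: 4

Derivation:
Gen 1: crossing 1x2. Involves strand 1? yes. Count so far: 1
Gen 2: crossing 1x3. Involves strand 1? yes. Count so far: 2
Gen 3: crossing 2x3. Involves strand 1? no. Count so far: 2
Gen 4: crossing 2x1. Involves strand 1? yes. Count so far: 3
Gen 5: crossing 2x4. Involves strand 1? no. Count so far: 3
Gen 6: crossing 3x1. Involves strand 1? yes. Count so far: 4
Gen 7: crossing 3x4. Involves strand 1? no. Count so far: 4
Gen 8: crossing 3x2. Involves strand 1? no. Count so far: 4
Gen 9: crossing 2x3. Involves strand 1? no. Count so far: 4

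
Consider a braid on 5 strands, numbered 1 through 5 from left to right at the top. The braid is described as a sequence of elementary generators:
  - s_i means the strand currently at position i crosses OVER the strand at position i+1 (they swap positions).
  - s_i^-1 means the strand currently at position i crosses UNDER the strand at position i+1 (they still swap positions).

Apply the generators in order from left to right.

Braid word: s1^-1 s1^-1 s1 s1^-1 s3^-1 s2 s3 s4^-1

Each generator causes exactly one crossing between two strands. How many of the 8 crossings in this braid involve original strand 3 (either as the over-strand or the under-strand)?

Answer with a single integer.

Gen 1: crossing 1x2. Involves strand 3? no. Count so far: 0
Gen 2: crossing 2x1. Involves strand 3? no. Count so far: 0
Gen 3: crossing 1x2. Involves strand 3? no. Count so far: 0
Gen 4: crossing 2x1. Involves strand 3? no. Count so far: 0
Gen 5: crossing 3x4. Involves strand 3? yes. Count so far: 1
Gen 6: crossing 2x4. Involves strand 3? no. Count so far: 1
Gen 7: crossing 2x3. Involves strand 3? yes. Count so far: 2
Gen 8: crossing 2x5. Involves strand 3? no. Count so far: 2

Answer: 2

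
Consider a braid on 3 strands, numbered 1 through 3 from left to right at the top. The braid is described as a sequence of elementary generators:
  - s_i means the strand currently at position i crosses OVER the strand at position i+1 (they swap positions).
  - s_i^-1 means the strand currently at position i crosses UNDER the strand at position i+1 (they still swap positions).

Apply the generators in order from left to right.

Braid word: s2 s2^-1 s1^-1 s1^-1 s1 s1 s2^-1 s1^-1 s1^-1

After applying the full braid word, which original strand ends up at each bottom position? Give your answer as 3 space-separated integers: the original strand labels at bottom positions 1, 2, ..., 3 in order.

Gen 1 (s2): strand 2 crosses over strand 3. Perm now: [1 3 2]
Gen 2 (s2^-1): strand 3 crosses under strand 2. Perm now: [1 2 3]
Gen 3 (s1^-1): strand 1 crosses under strand 2. Perm now: [2 1 3]
Gen 4 (s1^-1): strand 2 crosses under strand 1. Perm now: [1 2 3]
Gen 5 (s1): strand 1 crosses over strand 2. Perm now: [2 1 3]
Gen 6 (s1): strand 2 crosses over strand 1. Perm now: [1 2 3]
Gen 7 (s2^-1): strand 2 crosses under strand 3. Perm now: [1 3 2]
Gen 8 (s1^-1): strand 1 crosses under strand 3. Perm now: [3 1 2]
Gen 9 (s1^-1): strand 3 crosses under strand 1. Perm now: [1 3 2]

Answer: 1 3 2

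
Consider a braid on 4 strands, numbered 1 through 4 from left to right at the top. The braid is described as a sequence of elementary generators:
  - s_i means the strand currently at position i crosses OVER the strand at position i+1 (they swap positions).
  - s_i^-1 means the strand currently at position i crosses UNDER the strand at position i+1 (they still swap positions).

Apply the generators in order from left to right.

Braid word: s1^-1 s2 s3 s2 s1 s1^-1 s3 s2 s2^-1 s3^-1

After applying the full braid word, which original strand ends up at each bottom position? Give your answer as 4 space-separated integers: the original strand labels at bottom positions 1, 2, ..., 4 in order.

Answer: 2 4 3 1

Derivation:
Gen 1 (s1^-1): strand 1 crosses under strand 2. Perm now: [2 1 3 4]
Gen 2 (s2): strand 1 crosses over strand 3. Perm now: [2 3 1 4]
Gen 3 (s3): strand 1 crosses over strand 4. Perm now: [2 3 4 1]
Gen 4 (s2): strand 3 crosses over strand 4. Perm now: [2 4 3 1]
Gen 5 (s1): strand 2 crosses over strand 4. Perm now: [4 2 3 1]
Gen 6 (s1^-1): strand 4 crosses under strand 2. Perm now: [2 4 3 1]
Gen 7 (s3): strand 3 crosses over strand 1. Perm now: [2 4 1 3]
Gen 8 (s2): strand 4 crosses over strand 1. Perm now: [2 1 4 3]
Gen 9 (s2^-1): strand 1 crosses under strand 4. Perm now: [2 4 1 3]
Gen 10 (s3^-1): strand 1 crosses under strand 3. Perm now: [2 4 3 1]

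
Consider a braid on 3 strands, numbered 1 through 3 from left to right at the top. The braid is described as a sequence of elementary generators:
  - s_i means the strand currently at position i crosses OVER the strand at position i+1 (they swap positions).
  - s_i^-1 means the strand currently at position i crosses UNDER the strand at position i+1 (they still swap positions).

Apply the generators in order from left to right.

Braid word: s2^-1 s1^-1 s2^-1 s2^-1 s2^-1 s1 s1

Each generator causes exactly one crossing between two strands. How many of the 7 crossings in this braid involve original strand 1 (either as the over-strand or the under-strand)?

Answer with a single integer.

Gen 1: crossing 2x3. Involves strand 1? no. Count so far: 0
Gen 2: crossing 1x3. Involves strand 1? yes. Count so far: 1
Gen 3: crossing 1x2. Involves strand 1? yes. Count so far: 2
Gen 4: crossing 2x1. Involves strand 1? yes. Count so far: 3
Gen 5: crossing 1x2. Involves strand 1? yes. Count so far: 4
Gen 6: crossing 3x2. Involves strand 1? no. Count so far: 4
Gen 7: crossing 2x3. Involves strand 1? no. Count so far: 4

Answer: 4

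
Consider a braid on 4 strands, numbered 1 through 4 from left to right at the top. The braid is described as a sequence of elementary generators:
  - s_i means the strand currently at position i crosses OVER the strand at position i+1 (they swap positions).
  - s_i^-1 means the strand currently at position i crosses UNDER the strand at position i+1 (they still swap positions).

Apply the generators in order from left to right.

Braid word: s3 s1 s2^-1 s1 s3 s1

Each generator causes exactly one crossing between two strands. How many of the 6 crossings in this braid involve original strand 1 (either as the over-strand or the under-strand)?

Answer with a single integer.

Gen 1: crossing 3x4. Involves strand 1? no. Count so far: 0
Gen 2: crossing 1x2. Involves strand 1? yes. Count so far: 1
Gen 3: crossing 1x4. Involves strand 1? yes. Count so far: 2
Gen 4: crossing 2x4. Involves strand 1? no. Count so far: 2
Gen 5: crossing 1x3. Involves strand 1? yes. Count so far: 3
Gen 6: crossing 4x2. Involves strand 1? no. Count so far: 3

Answer: 3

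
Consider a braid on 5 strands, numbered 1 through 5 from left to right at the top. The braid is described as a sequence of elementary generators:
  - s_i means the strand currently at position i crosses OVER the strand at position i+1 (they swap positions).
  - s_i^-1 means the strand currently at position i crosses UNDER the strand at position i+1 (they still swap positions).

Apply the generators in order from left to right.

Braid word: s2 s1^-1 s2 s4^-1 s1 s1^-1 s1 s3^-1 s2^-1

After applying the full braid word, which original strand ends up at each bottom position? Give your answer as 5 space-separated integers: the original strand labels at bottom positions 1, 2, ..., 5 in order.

Gen 1 (s2): strand 2 crosses over strand 3. Perm now: [1 3 2 4 5]
Gen 2 (s1^-1): strand 1 crosses under strand 3. Perm now: [3 1 2 4 5]
Gen 3 (s2): strand 1 crosses over strand 2. Perm now: [3 2 1 4 5]
Gen 4 (s4^-1): strand 4 crosses under strand 5. Perm now: [3 2 1 5 4]
Gen 5 (s1): strand 3 crosses over strand 2. Perm now: [2 3 1 5 4]
Gen 6 (s1^-1): strand 2 crosses under strand 3. Perm now: [3 2 1 5 4]
Gen 7 (s1): strand 3 crosses over strand 2. Perm now: [2 3 1 5 4]
Gen 8 (s3^-1): strand 1 crosses under strand 5. Perm now: [2 3 5 1 4]
Gen 9 (s2^-1): strand 3 crosses under strand 5. Perm now: [2 5 3 1 4]

Answer: 2 5 3 1 4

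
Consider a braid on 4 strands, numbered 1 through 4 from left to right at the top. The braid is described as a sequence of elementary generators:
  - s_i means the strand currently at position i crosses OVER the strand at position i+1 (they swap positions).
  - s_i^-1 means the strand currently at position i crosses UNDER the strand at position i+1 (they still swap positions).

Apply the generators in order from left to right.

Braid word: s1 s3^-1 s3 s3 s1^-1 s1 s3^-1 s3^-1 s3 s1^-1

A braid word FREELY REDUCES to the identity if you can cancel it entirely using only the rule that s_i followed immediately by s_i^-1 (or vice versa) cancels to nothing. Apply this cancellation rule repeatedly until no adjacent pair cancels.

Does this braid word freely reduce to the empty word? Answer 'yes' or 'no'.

Answer: yes

Derivation:
Gen 1 (s1): push. Stack: [s1]
Gen 2 (s3^-1): push. Stack: [s1 s3^-1]
Gen 3 (s3): cancels prior s3^-1. Stack: [s1]
Gen 4 (s3): push. Stack: [s1 s3]
Gen 5 (s1^-1): push. Stack: [s1 s3 s1^-1]
Gen 6 (s1): cancels prior s1^-1. Stack: [s1 s3]
Gen 7 (s3^-1): cancels prior s3. Stack: [s1]
Gen 8 (s3^-1): push. Stack: [s1 s3^-1]
Gen 9 (s3): cancels prior s3^-1. Stack: [s1]
Gen 10 (s1^-1): cancels prior s1. Stack: []
Reduced word: (empty)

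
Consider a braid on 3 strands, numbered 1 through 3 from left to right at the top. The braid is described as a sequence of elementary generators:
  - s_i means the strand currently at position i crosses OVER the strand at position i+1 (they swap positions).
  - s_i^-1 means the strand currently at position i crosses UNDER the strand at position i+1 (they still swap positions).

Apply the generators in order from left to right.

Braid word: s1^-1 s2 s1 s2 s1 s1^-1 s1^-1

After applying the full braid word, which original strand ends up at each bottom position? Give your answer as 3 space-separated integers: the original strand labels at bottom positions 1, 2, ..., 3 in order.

Answer: 1 3 2

Derivation:
Gen 1 (s1^-1): strand 1 crosses under strand 2. Perm now: [2 1 3]
Gen 2 (s2): strand 1 crosses over strand 3. Perm now: [2 3 1]
Gen 3 (s1): strand 2 crosses over strand 3. Perm now: [3 2 1]
Gen 4 (s2): strand 2 crosses over strand 1. Perm now: [3 1 2]
Gen 5 (s1): strand 3 crosses over strand 1. Perm now: [1 3 2]
Gen 6 (s1^-1): strand 1 crosses under strand 3. Perm now: [3 1 2]
Gen 7 (s1^-1): strand 3 crosses under strand 1. Perm now: [1 3 2]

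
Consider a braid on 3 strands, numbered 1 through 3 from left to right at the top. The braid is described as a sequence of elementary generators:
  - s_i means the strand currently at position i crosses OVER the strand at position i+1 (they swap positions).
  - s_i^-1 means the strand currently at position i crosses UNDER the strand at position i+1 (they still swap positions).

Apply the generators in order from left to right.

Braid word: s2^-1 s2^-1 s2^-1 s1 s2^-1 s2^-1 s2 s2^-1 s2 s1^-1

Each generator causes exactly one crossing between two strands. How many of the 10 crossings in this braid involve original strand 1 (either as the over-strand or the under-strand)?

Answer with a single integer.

Gen 1: crossing 2x3. Involves strand 1? no. Count so far: 0
Gen 2: crossing 3x2. Involves strand 1? no. Count so far: 0
Gen 3: crossing 2x3. Involves strand 1? no. Count so far: 0
Gen 4: crossing 1x3. Involves strand 1? yes. Count so far: 1
Gen 5: crossing 1x2. Involves strand 1? yes. Count so far: 2
Gen 6: crossing 2x1. Involves strand 1? yes. Count so far: 3
Gen 7: crossing 1x2. Involves strand 1? yes. Count so far: 4
Gen 8: crossing 2x1. Involves strand 1? yes. Count so far: 5
Gen 9: crossing 1x2. Involves strand 1? yes. Count so far: 6
Gen 10: crossing 3x2. Involves strand 1? no. Count so far: 6

Answer: 6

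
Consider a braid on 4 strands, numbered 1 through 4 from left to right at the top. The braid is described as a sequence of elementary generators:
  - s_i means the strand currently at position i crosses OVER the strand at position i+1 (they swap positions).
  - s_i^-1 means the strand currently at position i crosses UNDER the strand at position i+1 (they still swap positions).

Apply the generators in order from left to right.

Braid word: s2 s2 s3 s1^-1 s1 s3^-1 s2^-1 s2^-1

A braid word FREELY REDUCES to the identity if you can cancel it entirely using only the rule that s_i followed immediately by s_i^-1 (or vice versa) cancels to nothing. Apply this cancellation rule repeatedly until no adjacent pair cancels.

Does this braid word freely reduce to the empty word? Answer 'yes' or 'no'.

Gen 1 (s2): push. Stack: [s2]
Gen 2 (s2): push. Stack: [s2 s2]
Gen 3 (s3): push. Stack: [s2 s2 s3]
Gen 4 (s1^-1): push. Stack: [s2 s2 s3 s1^-1]
Gen 5 (s1): cancels prior s1^-1. Stack: [s2 s2 s3]
Gen 6 (s3^-1): cancels prior s3. Stack: [s2 s2]
Gen 7 (s2^-1): cancels prior s2. Stack: [s2]
Gen 8 (s2^-1): cancels prior s2. Stack: []
Reduced word: (empty)

Answer: yes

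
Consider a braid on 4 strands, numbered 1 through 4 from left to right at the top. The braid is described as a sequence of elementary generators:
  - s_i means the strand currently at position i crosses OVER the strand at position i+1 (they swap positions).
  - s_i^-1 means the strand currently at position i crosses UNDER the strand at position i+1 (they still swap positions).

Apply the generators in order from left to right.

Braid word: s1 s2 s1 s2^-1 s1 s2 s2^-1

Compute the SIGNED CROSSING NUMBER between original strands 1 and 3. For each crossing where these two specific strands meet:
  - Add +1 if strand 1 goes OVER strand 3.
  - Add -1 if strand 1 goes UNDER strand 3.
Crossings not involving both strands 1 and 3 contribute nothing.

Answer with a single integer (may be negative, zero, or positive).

Answer: 0

Derivation:
Gen 1: crossing 1x2. Both 1&3? no. Sum: 0
Gen 2: 1 over 3. Both 1&3? yes. Contrib: +1. Sum: 1
Gen 3: crossing 2x3. Both 1&3? no. Sum: 1
Gen 4: crossing 2x1. Both 1&3? no. Sum: 1
Gen 5: 3 over 1. Both 1&3? yes. Contrib: -1. Sum: 0
Gen 6: crossing 3x2. Both 1&3? no. Sum: 0
Gen 7: crossing 2x3. Both 1&3? no. Sum: 0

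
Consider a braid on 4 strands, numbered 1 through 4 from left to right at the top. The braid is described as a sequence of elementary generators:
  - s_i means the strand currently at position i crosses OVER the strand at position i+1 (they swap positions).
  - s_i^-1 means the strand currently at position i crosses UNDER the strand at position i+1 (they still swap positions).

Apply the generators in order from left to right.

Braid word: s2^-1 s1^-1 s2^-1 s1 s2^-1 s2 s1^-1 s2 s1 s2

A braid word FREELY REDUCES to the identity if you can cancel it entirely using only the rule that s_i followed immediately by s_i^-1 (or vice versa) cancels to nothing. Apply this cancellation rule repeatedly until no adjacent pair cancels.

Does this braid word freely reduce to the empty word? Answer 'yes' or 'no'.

Answer: yes

Derivation:
Gen 1 (s2^-1): push. Stack: [s2^-1]
Gen 2 (s1^-1): push. Stack: [s2^-1 s1^-1]
Gen 3 (s2^-1): push. Stack: [s2^-1 s1^-1 s2^-1]
Gen 4 (s1): push. Stack: [s2^-1 s1^-1 s2^-1 s1]
Gen 5 (s2^-1): push. Stack: [s2^-1 s1^-1 s2^-1 s1 s2^-1]
Gen 6 (s2): cancels prior s2^-1. Stack: [s2^-1 s1^-1 s2^-1 s1]
Gen 7 (s1^-1): cancels prior s1. Stack: [s2^-1 s1^-1 s2^-1]
Gen 8 (s2): cancels prior s2^-1. Stack: [s2^-1 s1^-1]
Gen 9 (s1): cancels prior s1^-1. Stack: [s2^-1]
Gen 10 (s2): cancels prior s2^-1. Stack: []
Reduced word: (empty)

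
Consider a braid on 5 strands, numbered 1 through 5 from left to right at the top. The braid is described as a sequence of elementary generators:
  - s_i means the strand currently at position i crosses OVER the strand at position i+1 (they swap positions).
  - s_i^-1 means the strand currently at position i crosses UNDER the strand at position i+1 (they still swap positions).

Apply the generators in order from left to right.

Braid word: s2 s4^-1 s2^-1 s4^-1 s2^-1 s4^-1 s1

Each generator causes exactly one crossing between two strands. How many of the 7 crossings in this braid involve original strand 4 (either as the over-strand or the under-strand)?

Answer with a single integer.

Gen 1: crossing 2x3. Involves strand 4? no. Count so far: 0
Gen 2: crossing 4x5. Involves strand 4? yes. Count so far: 1
Gen 3: crossing 3x2. Involves strand 4? no. Count so far: 1
Gen 4: crossing 5x4. Involves strand 4? yes. Count so far: 2
Gen 5: crossing 2x3. Involves strand 4? no. Count so far: 2
Gen 6: crossing 4x5. Involves strand 4? yes. Count so far: 3
Gen 7: crossing 1x3. Involves strand 4? no. Count so far: 3

Answer: 3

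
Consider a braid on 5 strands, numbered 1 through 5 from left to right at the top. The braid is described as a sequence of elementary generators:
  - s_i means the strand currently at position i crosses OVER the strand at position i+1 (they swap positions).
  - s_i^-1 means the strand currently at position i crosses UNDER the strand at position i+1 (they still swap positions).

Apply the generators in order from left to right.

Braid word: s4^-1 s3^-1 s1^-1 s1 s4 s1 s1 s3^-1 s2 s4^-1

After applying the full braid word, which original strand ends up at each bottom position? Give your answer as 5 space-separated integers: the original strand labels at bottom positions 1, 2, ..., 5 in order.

Gen 1 (s4^-1): strand 4 crosses under strand 5. Perm now: [1 2 3 5 4]
Gen 2 (s3^-1): strand 3 crosses under strand 5. Perm now: [1 2 5 3 4]
Gen 3 (s1^-1): strand 1 crosses under strand 2. Perm now: [2 1 5 3 4]
Gen 4 (s1): strand 2 crosses over strand 1. Perm now: [1 2 5 3 4]
Gen 5 (s4): strand 3 crosses over strand 4. Perm now: [1 2 5 4 3]
Gen 6 (s1): strand 1 crosses over strand 2. Perm now: [2 1 5 4 3]
Gen 7 (s1): strand 2 crosses over strand 1. Perm now: [1 2 5 4 3]
Gen 8 (s3^-1): strand 5 crosses under strand 4. Perm now: [1 2 4 5 3]
Gen 9 (s2): strand 2 crosses over strand 4. Perm now: [1 4 2 5 3]
Gen 10 (s4^-1): strand 5 crosses under strand 3. Perm now: [1 4 2 3 5]

Answer: 1 4 2 3 5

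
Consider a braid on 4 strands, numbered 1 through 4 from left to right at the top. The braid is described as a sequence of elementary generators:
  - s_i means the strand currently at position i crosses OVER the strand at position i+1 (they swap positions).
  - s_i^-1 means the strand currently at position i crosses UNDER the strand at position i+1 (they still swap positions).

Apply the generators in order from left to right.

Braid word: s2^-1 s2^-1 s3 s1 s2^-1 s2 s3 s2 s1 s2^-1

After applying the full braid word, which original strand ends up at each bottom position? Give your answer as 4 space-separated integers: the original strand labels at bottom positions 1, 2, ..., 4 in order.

Gen 1 (s2^-1): strand 2 crosses under strand 3. Perm now: [1 3 2 4]
Gen 2 (s2^-1): strand 3 crosses under strand 2. Perm now: [1 2 3 4]
Gen 3 (s3): strand 3 crosses over strand 4. Perm now: [1 2 4 3]
Gen 4 (s1): strand 1 crosses over strand 2. Perm now: [2 1 4 3]
Gen 5 (s2^-1): strand 1 crosses under strand 4. Perm now: [2 4 1 3]
Gen 6 (s2): strand 4 crosses over strand 1. Perm now: [2 1 4 3]
Gen 7 (s3): strand 4 crosses over strand 3. Perm now: [2 1 3 4]
Gen 8 (s2): strand 1 crosses over strand 3. Perm now: [2 3 1 4]
Gen 9 (s1): strand 2 crosses over strand 3. Perm now: [3 2 1 4]
Gen 10 (s2^-1): strand 2 crosses under strand 1. Perm now: [3 1 2 4]

Answer: 3 1 2 4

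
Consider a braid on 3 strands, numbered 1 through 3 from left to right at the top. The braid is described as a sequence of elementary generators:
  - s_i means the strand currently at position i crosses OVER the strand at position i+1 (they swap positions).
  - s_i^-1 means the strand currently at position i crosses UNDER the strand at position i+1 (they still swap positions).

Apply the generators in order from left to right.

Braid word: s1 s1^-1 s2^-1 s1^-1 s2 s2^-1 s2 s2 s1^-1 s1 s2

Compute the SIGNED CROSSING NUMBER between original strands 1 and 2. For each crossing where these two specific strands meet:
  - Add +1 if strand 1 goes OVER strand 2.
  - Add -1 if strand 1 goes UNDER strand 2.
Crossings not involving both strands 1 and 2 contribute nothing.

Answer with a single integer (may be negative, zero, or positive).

Answer: 5

Derivation:
Gen 1: 1 over 2. Both 1&2? yes. Contrib: +1. Sum: 1
Gen 2: 2 under 1. Both 1&2? yes. Contrib: +1. Sum: 2
Gen 3: crossing 2x3. Both 1&2? no. Sum: 2
Gen 4: crossing 1x3. Both 1&2? no. Sum: 2
Gen 5: 1 over 2. Both 1&2? yes. Contrib: +1. Sum: 3
Gen 6: 2 under 1. Both 1&2? yes. Contrib: +1. Sum: 4
Gen 7: 1 over 2. Both 1&2? yes. Contrib: +1. Sum: 5
Gen 8: 2 over 1. Both 1&2? yes. Contrib: -1. Sum: 4
Gen 9: crossing 3x1. Both 1&2? no. Sum: 4
Gen 10: crossing 1x3. Both 1&2? no. Sum: 4
Gen 11: 1 over 2. Both 1&2? yes. Contrib: +1. Sum: 5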